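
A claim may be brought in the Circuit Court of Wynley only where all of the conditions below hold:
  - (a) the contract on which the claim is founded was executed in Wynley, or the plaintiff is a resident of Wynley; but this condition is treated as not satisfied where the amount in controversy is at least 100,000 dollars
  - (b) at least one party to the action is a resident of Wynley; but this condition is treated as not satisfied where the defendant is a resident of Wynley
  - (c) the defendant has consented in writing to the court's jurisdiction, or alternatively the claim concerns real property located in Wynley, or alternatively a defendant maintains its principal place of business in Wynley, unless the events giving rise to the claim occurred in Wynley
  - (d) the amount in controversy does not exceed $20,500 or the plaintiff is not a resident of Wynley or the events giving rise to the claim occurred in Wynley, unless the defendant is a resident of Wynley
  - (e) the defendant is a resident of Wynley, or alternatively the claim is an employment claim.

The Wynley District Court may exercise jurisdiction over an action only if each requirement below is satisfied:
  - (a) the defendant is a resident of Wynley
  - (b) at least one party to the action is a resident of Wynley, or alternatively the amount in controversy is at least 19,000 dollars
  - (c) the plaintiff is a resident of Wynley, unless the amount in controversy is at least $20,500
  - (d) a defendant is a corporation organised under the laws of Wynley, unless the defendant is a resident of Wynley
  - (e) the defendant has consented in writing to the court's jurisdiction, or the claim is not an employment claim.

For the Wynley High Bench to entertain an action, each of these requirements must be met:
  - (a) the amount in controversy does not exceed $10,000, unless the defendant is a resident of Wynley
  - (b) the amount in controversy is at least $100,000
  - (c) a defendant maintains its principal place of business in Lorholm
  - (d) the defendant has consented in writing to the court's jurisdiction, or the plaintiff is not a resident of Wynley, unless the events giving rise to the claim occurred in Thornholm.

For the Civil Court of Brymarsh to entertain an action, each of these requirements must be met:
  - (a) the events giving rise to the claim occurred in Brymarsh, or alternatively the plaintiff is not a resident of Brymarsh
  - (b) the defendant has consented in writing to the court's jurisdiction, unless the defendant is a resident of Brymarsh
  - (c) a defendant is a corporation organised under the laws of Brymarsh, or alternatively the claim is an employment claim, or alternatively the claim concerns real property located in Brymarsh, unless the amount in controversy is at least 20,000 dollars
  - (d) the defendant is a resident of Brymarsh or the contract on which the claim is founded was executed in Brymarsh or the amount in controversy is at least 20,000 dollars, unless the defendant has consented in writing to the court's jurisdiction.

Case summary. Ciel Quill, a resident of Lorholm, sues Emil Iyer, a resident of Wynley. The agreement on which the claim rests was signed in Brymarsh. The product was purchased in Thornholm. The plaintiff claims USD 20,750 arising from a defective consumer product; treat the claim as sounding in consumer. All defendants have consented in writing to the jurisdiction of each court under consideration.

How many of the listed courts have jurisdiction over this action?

2

The Circuit Court of Wynley:
  (a) The contract was executed in Brymarsh, not Wynley; the plaintiff resides in Lorholm, not Wynley — every alternative fails. Not met.
  (b) Emil Iyer resides in Wynley. But the carve-out bites: the defendant resides in Wynley. Condition not met.
  (c) Every defendant has filed written consent, so this disjunct is met. Condition met.
  (d) The plaintiff resides in Lorholm, which is not Wynley — that alternative is enough. Condition met.
  (e) The defendant resides in Wynley, so this disjunct is met. Condition met.
  → Not every requirement is met — no jurisdiction.
The Wynley District Court:
  (a) The defendant resides in Wynley. Condition met.
  (b) Emil Iyer resides in Wynley, so one alternative holds. Met.
  (c) The plaintiff resides in Lorholm, not Wynley. The proviso rescues it, though: the amount in controversy is 20,750 dollars, which meets the USD 20,500 floor. Met.
  (d) No defendant is a corporation. But the defendant resides in Wynley, and the 'unless' clause therefore excuses the requirement. Condition met.
  (e) Every defendant has filed written consent, so one alternative holds. Satisfied.
  → The court has jurisdiction.
The Wynley High Bench:
  (a) The amount in controversy is $20,750, above the USD 10,000 ceiling. But the defendant resides in Wynley, and the 'unless' clause therefore excuses the requirement. Met.
  (b) The amount in controversy is $20,750, below the 100,000 dollars floor. Not satisfied.
  (c) No defendant is a corporation. Fails.
  (d) Every defendant has filed written consent, so this disjunct is met. Met.
  → Not every requirement is met — no jurisdiction.
The Civil Court of Brymarsh:
  (a) The plaintiff resides in Lorholm, which is not Brymarsh, which satisfies one of the alternatives. Satisfied.
  (b) Every defendant has filed written consent. Satisfied.
  (c) No defendant is a corporation; the claim is a consumer claim, not an employment claim; the claim does not concern real property — every alternative fails. But the amount in controversy is 20,750 dollars, which meets the 20,000 dollars floor, and the 'unless' clause therefore excuses the requirement. Met.
  (d) The contract was executed in Brymarsh — that alternative is enough. Satisfied.
  → The court has jurisdiction.
Courts with jurisdiction: the Wynley District Court, the Civil Court of Brymarsh — 2 in total.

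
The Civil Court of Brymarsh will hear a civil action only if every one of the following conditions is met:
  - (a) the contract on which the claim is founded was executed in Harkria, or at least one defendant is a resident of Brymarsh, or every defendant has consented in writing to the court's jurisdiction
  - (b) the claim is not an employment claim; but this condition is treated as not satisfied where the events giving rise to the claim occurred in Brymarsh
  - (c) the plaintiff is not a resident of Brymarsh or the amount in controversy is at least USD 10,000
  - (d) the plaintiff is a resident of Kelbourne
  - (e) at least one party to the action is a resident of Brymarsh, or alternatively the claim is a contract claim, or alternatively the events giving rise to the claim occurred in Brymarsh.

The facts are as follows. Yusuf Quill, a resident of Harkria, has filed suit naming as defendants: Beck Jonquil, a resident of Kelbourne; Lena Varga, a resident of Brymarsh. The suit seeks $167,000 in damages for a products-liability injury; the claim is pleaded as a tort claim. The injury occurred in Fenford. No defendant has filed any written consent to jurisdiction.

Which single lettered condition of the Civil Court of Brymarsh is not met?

(d)

The Civil Court of Brymarsh:
  (a) Lena Varga resides in Brymarsh, so this disjunct is met. Met.
  (b) The claim is a tort claim, not an employment claim. And the carve-out is inapplicable — the operative events occurred in Fenford, not Brymarsh. Met.
  (c) The plaintiff resides in Harkria, which is not Brymarsh, which satisfies one of the alternatives. Satisfied.
  (d) The plaintiff resides in Harkria, not Kelbourne. Not satisfied.
  (e) Lena Varga resides in Brymarsh — that alternative is enough. Met.
Only condition (d) fails.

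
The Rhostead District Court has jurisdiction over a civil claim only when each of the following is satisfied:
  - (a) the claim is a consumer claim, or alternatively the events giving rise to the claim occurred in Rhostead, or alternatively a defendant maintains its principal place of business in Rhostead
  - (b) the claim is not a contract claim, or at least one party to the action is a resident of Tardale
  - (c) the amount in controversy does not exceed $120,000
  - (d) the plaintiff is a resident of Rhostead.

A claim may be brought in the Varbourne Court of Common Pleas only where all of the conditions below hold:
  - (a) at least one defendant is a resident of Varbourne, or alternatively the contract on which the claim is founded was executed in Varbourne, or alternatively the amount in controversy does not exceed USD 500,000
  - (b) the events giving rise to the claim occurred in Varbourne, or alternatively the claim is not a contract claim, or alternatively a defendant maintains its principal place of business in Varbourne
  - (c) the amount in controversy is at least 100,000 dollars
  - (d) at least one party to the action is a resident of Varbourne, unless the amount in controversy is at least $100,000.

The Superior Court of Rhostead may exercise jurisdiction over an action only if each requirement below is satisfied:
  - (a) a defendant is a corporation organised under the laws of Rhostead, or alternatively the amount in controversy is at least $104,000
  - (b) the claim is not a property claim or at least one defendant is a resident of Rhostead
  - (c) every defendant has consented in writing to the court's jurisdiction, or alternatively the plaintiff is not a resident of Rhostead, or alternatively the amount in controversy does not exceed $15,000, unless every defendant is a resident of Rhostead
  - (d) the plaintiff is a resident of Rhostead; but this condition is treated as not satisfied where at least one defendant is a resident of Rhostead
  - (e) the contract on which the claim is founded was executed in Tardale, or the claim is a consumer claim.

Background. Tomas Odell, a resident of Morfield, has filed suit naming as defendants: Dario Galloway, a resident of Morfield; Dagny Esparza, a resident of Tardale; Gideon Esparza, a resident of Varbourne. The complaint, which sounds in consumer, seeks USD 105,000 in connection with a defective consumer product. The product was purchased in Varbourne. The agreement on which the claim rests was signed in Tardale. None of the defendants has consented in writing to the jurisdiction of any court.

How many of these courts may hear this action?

The Rhostead District Court:
  (a) The claim is a consumer claim — that alternative is enough. Met.
  (b) The claim is a consumer claim, not a contract claim — that alternative is enough. Condition met.
  (c) The amount in controversy is USD 105,000, within the USD 120,000 ceiling. Condition met.
  (d) The plaintiff resides in Morfield, not Rhostead. Condition not met.
  → The court lacks jurisdiction.
The Varbourne Court of Common Pleas:
  (a) Gideon Esparza resides in Varbourne, which satisfies one of the alternatives. Satisfied.
  (b) The operative events occurred in Varbourne — that alternative is enough. Met.
  (c) The amount in controversy is USD 105,000, which meets the $100,000 floor. Met.
  (d) Gideon Esparza resides in Varbourne. Condition met.
  → The court has jurisdiction.
The Superior Court of Rhostead:
  (a) The amount in controversy is $105,000, which meets the USD 104,000 floor, so this disjunct is met. Satisfied.
  (b) The claim is a consumer claim, not a property claim, which satisfies one of the alternatives. Met.
  (c) The plaintiff resides in Morfield, which is not Rhostead — that alternative is enough. Satisfied.
  (d) The plaintiff resides in Morfield, not Rhostead. Not satisfied.
  (e) The contract was executed in Tardale, so this disjunct is met. Met.
  → Not every requirement is met — no jurisdiction.
Courts with jurisdiction: the Varbourne Court of Common Pleas — 1 in total.

1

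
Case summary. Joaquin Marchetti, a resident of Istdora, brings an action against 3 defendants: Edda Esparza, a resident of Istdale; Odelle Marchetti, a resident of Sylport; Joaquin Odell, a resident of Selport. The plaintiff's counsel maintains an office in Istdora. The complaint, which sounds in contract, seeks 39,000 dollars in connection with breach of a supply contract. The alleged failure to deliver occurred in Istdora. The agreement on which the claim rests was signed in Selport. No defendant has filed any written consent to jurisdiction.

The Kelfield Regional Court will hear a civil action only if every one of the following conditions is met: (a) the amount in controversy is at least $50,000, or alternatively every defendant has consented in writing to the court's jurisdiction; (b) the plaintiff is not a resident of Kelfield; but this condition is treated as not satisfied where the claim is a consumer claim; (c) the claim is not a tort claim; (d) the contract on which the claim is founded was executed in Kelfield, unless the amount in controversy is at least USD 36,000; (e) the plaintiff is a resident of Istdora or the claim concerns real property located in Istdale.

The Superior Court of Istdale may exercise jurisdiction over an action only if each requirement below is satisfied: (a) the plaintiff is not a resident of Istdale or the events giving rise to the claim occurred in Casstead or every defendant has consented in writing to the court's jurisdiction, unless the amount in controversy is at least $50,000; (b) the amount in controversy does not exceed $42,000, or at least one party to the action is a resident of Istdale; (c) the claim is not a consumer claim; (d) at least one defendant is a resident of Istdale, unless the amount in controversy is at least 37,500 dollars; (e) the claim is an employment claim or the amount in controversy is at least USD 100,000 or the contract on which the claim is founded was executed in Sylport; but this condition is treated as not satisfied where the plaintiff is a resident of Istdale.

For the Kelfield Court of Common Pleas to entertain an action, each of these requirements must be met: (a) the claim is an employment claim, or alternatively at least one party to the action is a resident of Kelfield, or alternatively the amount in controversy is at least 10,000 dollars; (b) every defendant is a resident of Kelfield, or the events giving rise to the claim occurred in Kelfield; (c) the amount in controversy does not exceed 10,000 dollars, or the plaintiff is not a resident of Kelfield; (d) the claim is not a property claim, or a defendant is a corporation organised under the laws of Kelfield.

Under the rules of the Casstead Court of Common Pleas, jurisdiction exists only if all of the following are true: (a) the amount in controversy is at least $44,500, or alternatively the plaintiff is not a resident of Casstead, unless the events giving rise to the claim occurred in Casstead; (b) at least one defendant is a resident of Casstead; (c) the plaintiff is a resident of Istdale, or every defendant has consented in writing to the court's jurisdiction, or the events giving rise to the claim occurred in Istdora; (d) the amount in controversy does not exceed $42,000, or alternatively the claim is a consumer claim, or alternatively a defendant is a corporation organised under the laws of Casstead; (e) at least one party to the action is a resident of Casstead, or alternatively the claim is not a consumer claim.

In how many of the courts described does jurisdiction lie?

0

The Kelfield Regional Court:
  (a) The amount in controversy is 39,000 dollars, below the USD 50,000 floor; no such written consent has been filed — no alternative holds. Not satisfied.
  (b) The plaintiff resides in Istdora, which is not Kelfield. The exception is not triggered, since the claim is a contract claim, not a consumer claim. Met.
  (c) The claim is a contract claim, not a tort claim. Met.
  (d) The contract was executed in Selport, not Kelfield. The proviso rescues it, though: the amount in controversy is 39,000 dollars, which meets the $36,000 floor. Condition met.
  (e) The plaintiff resides in Istdora — that alternative is enough. Met.
  → The court lacks jurisdiction.
The Superior Court of Istdale:
  (a) The plaintiff resides in Istdora, which is not Istdale, so this disjunct is met. Satisfied.
  (b) The amount in controversy is $39,000, within the 42,000 dollars ceiling, so this disjunct is met. Condition met.
  (c) The claim is a contract claim, not a consumer claim. Met.
  (d) Edda Esparza resides in Istdale. Condition met.
  (e) The claim is a contract claim, not an employment claim; the amount in controversy is USD 39,000, below the 100,000 dollars floor; the contract was executed in Selport, not Sylport — every alternative fails. Not met.
  → Not every requirement is met — no jurisdiction.
The Kelfield Court of Common Pleas:
  (a) The amount in controversy is $39,000, which meets the $10,000 floor, so this disjunct is met. Condition met.
  (b) The defendants reside as follows — Edda Esparza in Istdale, Odelle Marchetti in Sylport, Joaquin Odell in Selport — not all in Kelfield; the operative events occurred in Istdora, not Kelfield — no alternative holds. Condition not met.
  (c) The plaintiff resides in Istdora, which is not Kelfield, so this disjunct is met. Condition met.
  (d) The claim is a contract claim, not a property claim, so this disjunct is met. Met.
  → No jurisdiction.
The Casstead Court of Common Pleas:
  (a) The plaintiff resides in Istdora, which is not Casstead, so one alternative holds. Satisfied.
  (b) No defendant resides in Casstead (they reside in Istdale, Sylport, Selport). Fails.
  (c) The operative events occurred in Istdora, so one alternative holds. Met.
  (d) The amount in controversy is 39,000 dollars, within the USD 42,000 ceiling — that alternative is enough. Satisfied.
  (e) The claim is a contract claim, not a consumer claim — that alternative is enough. Condition met.
  → No jurisdiction.
No court satisfies all of its conditions.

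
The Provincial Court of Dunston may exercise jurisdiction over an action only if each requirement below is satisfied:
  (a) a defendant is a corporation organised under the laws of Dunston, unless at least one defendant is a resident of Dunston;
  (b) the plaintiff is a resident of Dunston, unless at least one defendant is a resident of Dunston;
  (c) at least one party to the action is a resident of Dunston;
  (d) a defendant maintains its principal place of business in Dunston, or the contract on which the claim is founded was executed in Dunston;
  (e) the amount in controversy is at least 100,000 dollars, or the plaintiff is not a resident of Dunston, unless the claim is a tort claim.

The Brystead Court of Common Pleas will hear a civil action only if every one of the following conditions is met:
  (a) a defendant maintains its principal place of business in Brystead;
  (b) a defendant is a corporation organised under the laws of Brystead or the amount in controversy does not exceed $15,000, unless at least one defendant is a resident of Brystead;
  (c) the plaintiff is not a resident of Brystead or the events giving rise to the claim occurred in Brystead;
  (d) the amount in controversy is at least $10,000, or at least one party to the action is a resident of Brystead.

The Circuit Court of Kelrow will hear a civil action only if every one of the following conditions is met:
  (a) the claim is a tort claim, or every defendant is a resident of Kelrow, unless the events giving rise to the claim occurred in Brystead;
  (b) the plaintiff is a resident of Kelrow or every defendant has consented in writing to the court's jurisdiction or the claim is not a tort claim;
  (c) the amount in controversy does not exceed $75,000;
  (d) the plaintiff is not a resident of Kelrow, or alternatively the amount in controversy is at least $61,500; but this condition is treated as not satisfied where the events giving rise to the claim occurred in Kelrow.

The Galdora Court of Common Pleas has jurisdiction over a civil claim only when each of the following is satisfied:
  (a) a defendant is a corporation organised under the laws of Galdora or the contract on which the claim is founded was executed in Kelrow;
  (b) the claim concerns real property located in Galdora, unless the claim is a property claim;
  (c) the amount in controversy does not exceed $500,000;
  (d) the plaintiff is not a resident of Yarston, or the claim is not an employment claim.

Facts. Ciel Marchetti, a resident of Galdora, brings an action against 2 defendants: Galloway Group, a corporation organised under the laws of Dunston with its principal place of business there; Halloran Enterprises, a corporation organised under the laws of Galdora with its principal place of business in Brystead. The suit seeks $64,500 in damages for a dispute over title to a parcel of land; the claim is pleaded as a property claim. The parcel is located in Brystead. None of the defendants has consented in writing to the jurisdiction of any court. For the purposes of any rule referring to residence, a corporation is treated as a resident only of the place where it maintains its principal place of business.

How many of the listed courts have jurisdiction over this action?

The Provincial Court of Dunston:
  (a) Galloway Group is organised under the laws of Dunston. Met.
  (b) The plaintiff resides in Galdora, not Dunston. The proviso rescues it, though: Galloway Group resides in Dunston. Met.
  (c) Galloway Group resides in Dunston. Satisfied.
  (d) Galloway Group has its principal place of business in Dunston — that alternative is enough. Met.
  (e) The plaintiff resides in Galdora, which is not Dunston, so one alternative holds. Met.
  → Jurisdiction lies.
The Brystead Court of Common Pleas:
  (a) Halloran Enterprises has its principal place of business in Brystead. Condition met.
  (b) The corporate defendant(s) are organised in Dunston, Galdora, not Brystead; the amount in controversy is $64,500, above the $15,000 ceiling — no alternative holds. However, Halloran Enterprises resides in Brystead, so the 'unless' proviso supplies this condition. Met.
  (c) The plaintiff resides in Galdora, which is not Brystead, so this disjunct is met. Condition met.
  (d) The amount in controversy is $64,500, which meets the $10,000 floor, so one alternative holds. Condition met.
  → Jurisdiction lies.
The Circuit Court of Kelrow:
  (a) The claim is a property claim, not a tort claim; the defendants reside as follows — Galloway Group in Dunston, Halloran Enterprises in Brystead — not all in Kelrow — no alternative holds. However, the operative events occurred in Brystead, so the 'unless' proviso supplies this condition. Satisfied.
  (b) The claim is a property claim, not a tort claim, so one alternative holds. Satisfied.
  (c) The amount in controversy is 64,500 dollars, within the USD 75,000 ceiling. Condition met.
  (d) The plaintiff resides in Galdora, which is not Kelrow, which satisfies one of the alternatives. The exception is not triggered, since the operative events occurred in Brystead, not Kelrow. Satisfied.
  → Jurisdiction lies.
The Galdora Court of Common Pleas:
  (a) Halloran Enterprises is organised under the laws of Galdora, so one alternative holds. Condition met.
  (b) The property lies in Brystead, not Galdora. But the claim is a property claim, and the 'unless' clause therefore excuses the requirement. Met.
  (c) The amount in controversy is 64,500 dollars, within the USD 500,000 ceiling. Satisfied.
  (d) The plaintiff resides in Galdora, which is not Yarston, so this disjunct is met. Satisfied.
  → The court has jurisdiction.
Courts with jurisdiction: the Provincial Court of Dunston, the Brystead Court of Common Pleas, the Circuit Court of Kelrow, the Galdora Court of Common Pleas — 4 in total.

4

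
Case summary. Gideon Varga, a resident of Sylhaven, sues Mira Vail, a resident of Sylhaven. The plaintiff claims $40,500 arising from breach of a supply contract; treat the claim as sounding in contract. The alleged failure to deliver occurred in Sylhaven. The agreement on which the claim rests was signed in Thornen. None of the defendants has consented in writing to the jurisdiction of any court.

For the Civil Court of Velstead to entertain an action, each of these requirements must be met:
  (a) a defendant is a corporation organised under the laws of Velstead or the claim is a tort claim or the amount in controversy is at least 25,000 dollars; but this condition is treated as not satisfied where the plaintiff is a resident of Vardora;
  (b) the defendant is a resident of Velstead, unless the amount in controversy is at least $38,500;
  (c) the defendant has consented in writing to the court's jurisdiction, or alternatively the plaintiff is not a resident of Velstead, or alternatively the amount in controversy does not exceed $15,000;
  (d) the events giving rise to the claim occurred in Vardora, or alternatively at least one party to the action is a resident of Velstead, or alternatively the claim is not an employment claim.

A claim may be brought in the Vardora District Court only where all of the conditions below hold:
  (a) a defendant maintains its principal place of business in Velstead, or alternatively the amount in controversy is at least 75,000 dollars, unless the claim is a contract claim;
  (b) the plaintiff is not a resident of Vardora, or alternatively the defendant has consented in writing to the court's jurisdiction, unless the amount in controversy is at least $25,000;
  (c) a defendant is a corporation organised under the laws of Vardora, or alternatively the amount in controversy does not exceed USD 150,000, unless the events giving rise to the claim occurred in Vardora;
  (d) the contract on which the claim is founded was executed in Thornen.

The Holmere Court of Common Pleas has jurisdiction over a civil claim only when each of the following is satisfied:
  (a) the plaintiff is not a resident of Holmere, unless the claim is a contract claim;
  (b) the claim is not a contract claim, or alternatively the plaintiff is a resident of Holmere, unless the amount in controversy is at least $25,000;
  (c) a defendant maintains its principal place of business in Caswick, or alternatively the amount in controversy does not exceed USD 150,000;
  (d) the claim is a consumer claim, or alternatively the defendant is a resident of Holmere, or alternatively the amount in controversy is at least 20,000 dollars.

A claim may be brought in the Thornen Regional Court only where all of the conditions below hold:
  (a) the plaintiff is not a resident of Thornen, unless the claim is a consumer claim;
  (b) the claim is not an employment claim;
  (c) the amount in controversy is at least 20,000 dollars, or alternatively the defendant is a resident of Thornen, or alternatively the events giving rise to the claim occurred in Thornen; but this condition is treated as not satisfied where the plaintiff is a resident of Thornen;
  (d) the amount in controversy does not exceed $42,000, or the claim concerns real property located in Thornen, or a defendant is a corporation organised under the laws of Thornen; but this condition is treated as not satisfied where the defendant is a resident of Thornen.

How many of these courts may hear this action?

4

The Civil Court of Velstead:
  (a) The amount in controversy is 40,500 dollars, which meets the 25,000 dollars floor, which satisfies one of the alternatives. The exception is not triggered, since the plaintiff resides in Sylhaven, not Vardora. Condition met.
  (b) The defendant resides in Sylhaven, not Velstead. The proviso rescues it, though: the amount in controversy is USD 40,500, which meets the $38,500 floor. Met.
  (c) The plaintiff resides in Sylhaven, which is not Velstead, so one alternative holds. Satisfied.
  (d) The claim is a contract claim, not an employment claim, so one alternative holds. Condition met.
  → The court has jurisdiction.
The Vardora District Court:
  (a) No defendant is a corporation; the amount in controversy is 40,500 dollars, below the $75,000 floor — none of the alternatives is met. The proviso rescues it, though: the claim is a contract claim. Met.
  (b) The plaintiff resides in Sylhaven, which is not Vardora, which satisfies one of the alternatives. Met.
  (c) The amount in controversy is $40,500, within the USD 150,000 ceiling, so one alternative holds. Satisfied.
  (d) The contract was executed in Thornen. Satisfied.
  → Every requirement is satisfied — jurisdiction.
The Holmere Court of Common Pleas:
  (a) The plaintiff resides in Sylhaven, which is not Holmere. Met.
  (b) The claim is a contract claim; the plaintiff resides in Sylhaven, not Holmere — no alternative holds. However, the amount in controversy is $40,500, which meets the 25,000 dollars floor, so the 'unless' proviso supplies this condition. Met.
  (c) The amount in controversy is $40,500, within the 150,000 dollars ceiling, so this disjunct is met. Met.
  (d) The amount in controversy is 40,500 dollars, which meets the $20,000 floor, so this disjunct is met. Satisfied.
  → Jurisdiction lies.
The Thornen Regional Court:
  (a) The plaintiff resides in Sylhaven, which is not Thornen. Condition met.
  (b) The claim is a contract claim, not an employment claim. Condition met.
  (c) The amount in controversy is 40,500 dollars, which meets the 20,000 dollars floor, so this disjunct is met. The carve-out does not apply: the plaintiff resides in Sylhaven, not Thornen. Satisfied.
  (d) The amount in controversy is USD 40,500, within the 42,000 dollars ceiling — that alternative is enough. And the carve-out is inapplicable — the defendant resides in Sylhaven, not Thornen. Condition met.
  → All conditions met; jurisdiction exists.
Courts with jurisdiction: the Civil Court of Velstead, the Vardora District Court, the Holmere Court of Common Pleas, the Thornen Regional Court — 4 in total.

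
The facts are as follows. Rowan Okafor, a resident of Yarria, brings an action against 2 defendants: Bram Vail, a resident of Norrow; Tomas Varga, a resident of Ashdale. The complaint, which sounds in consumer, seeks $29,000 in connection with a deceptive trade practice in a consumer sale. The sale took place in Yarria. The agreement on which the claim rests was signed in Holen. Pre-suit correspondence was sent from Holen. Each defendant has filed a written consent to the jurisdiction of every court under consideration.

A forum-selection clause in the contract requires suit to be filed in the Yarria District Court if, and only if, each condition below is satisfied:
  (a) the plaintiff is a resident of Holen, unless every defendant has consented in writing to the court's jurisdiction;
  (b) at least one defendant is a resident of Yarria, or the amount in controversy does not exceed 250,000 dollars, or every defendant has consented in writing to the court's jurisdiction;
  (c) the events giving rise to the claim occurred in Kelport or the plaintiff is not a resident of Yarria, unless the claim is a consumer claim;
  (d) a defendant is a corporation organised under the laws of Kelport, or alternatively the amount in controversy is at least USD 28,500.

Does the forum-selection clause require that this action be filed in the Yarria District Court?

Yes

The Yarria District Court:
  (a) The plaintiff resides in Yarria, not Holen. However, every defendant has filed written consent, so the 'unless' proviso supplies this condition. Condition met.
  (b) The amount in controversy is $29,000, within the USD 250,000 ceiling, so one alternative holds. Condition met.
  (c) The operative events occurred in Yarria, not Kelport; the plaintiff resides in Yarria — none of the alternatives is met. The proviso rescues it, though: the claim is a consumer claim. Satisfied.
  (d) The amount in controversy is USD 29,000, which meets the 28,500 dollars floor, which satisfies one of the alternatives. Met.
  → The clause applies.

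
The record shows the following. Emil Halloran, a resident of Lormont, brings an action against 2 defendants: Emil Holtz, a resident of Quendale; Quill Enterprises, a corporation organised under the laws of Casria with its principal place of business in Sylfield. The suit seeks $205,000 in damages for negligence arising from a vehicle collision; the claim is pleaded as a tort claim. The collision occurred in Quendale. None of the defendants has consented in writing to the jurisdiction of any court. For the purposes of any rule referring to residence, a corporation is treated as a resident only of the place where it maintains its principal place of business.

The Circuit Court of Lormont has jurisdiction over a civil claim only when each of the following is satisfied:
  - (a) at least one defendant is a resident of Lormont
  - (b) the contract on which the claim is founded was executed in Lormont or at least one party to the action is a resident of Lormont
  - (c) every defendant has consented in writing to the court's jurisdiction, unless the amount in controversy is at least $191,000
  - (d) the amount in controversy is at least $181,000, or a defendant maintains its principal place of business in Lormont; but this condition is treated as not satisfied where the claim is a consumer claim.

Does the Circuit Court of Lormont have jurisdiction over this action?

No

The Circuit Court of Lormont:
  (a) No defendant resides in Lormont (they reside in Quendale, Sylfield). Fails.
  (b) Emil Halloran resides in Lormont, so one alternative holds. Satisfied.
  (c) No such written consent has been filed. However, the amount in controversy is 205,000 dollars, which meets the $191,000 floor, so the 'unless' proviso supplies this condition. Condition met.
  (d) The amount in controversy is 205,000 dollars, which meets the 181,000 dollars floor, which satisfies one of the alternatives. And the carve-out is inapplicable — the claim is a tort claim, not a consumer claim. Satisfied.
  → Not every requirement is met — no jurisdiction.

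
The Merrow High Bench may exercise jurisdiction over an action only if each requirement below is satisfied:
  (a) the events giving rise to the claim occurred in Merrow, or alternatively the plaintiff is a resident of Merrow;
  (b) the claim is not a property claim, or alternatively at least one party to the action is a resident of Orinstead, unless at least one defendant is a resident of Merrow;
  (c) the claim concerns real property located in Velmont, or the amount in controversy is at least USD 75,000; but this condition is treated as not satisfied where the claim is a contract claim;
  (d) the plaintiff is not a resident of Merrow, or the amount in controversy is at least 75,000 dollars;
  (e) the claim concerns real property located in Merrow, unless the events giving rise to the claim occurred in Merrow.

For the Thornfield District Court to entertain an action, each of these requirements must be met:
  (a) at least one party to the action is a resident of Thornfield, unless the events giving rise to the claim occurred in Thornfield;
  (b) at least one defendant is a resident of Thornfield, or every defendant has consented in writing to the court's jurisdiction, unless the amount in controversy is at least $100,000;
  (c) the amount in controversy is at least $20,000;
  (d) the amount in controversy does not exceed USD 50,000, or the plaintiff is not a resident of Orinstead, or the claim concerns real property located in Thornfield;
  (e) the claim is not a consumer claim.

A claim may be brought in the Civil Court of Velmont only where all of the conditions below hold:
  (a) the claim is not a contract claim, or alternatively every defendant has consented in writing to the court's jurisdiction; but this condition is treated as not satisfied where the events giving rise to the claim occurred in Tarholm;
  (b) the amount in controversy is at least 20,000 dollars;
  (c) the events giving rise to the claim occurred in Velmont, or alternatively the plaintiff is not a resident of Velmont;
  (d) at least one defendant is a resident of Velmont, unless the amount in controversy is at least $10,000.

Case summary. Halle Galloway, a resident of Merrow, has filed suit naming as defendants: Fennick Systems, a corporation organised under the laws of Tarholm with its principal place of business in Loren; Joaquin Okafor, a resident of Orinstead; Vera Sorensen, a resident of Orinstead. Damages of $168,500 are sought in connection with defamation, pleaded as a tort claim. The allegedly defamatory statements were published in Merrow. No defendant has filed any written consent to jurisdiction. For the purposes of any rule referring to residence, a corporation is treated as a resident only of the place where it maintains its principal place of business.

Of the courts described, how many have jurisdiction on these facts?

2

The Merrow High Bench:
  (a) The operative events occurred in Merrow, which satisfies one of the alternatives. Condition met.
  (b) The claim is a tort claim, not a property claim, which satisfies one of the alternatives. Satisfied.
  (c) The amount in controversy is USD 168,500, which meets the 75,000 dollars floor, so one alternative holds. The exception is not triggered, since the claim is a tort claim, not a contract claim. Condition met.
  (d) The amount in controversy is 168,500 dollars, which meets the $75,000 floor, which satisfies one of the alternatives. Condition met.
  (e) The claim does not concern real property. The proviso rescues it, though: the operative events occurred in Merrow. Condition met.
  → Every requirement is satisfied — jurisdiction.
The Thornfield District Court:
  (a) No party resides in Thornfield. The proviso offers no rescue either, since the operative events occurred in Merrow, not Thornfield. Not met.
  (b) No defendant resides in Thornfield (they reside in Loren, Orinstead, Orinstead); no such written consent has been filed — every alternative fails. However, the amount in controversy is USD 168,500, which meets the 100,000 dollars floor, so the 'unless' proviso supplies this condition. Met.
  (c) The amount in controversy is USD 168,500, which meets the USD 20,000 floor. Condition met.
  (d) The plaintiff resides in Merrow, which is not Orinstead, so one alternative holds. Satisfied.
  (e) The claim is a tort claim, not a consumer claim. Met.
  → Not every requirement is met — no jurisdiction.
The Civil Court of Velmont:
  (a) The claim is a tort claim, not a contract claim, which satisfies one of the alternatives. And the carve-out is inapplicable — the operative events occurred in Merrow, not Tarholm. Condition met.
  (b) The amount in controversy is $168,500, which meets the $20,000 floor. Condition met.
  (c) The plaintiff resides in Merrow, which is not Velmont, so one alternative holds. Met.
  (d) No defendant resides in Velmont (they reside in Loren, Orinstead, Orinstead). But the amount in controversy is $168,500, which meets the $10,000 floor, and the 'unless' clause therefore excuses the requirement. Met.
  → Every requirement is satisfied — jurisdiction.
Courts with jurisdiction: the Merrow High Bench, the Civil Court of Velmont — 2 in total.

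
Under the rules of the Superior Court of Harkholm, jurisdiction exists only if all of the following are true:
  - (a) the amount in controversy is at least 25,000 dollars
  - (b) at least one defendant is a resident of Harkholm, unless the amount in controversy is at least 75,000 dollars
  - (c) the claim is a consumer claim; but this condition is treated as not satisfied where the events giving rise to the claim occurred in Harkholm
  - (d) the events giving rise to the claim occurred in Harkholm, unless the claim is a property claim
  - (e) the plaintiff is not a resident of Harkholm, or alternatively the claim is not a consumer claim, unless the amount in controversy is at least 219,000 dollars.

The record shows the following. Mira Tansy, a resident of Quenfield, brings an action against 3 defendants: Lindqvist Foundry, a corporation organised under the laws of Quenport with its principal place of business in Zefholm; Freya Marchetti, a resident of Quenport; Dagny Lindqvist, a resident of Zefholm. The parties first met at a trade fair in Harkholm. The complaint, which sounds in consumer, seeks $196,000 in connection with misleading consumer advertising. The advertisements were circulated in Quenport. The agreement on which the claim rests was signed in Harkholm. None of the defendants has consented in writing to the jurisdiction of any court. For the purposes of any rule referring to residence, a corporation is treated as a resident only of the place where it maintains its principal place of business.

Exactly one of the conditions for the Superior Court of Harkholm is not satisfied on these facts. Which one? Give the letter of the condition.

The Superior Court of Harkholm:
  (a) The amount in controversy is USD 196,000, which meets the USD 25,000 floor. Met.
  (b) No defendant resides in Harkholm (they reside in Zefholm, Quenport, Zefholm). However, the amount in controversy is USD 196,000, which meets the $75,000 floor, so the 'unless' proviso supplies this condition. Met.
  (c) The claim is a consumer claim. The exception is not triggered, since the operative events occurred in Quenport, not Harkholm. Condition met.
  (d) The operative events occurred in Quenport, not Harkholm. And the claim is a consumer claim, not a property claim, so the proviso does not save it. Not met.
  (e) The plaintiff resides in Quenfield, which is not Harkholm — that alternative is enough. Met.
Only condition (d) fails.

(d)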